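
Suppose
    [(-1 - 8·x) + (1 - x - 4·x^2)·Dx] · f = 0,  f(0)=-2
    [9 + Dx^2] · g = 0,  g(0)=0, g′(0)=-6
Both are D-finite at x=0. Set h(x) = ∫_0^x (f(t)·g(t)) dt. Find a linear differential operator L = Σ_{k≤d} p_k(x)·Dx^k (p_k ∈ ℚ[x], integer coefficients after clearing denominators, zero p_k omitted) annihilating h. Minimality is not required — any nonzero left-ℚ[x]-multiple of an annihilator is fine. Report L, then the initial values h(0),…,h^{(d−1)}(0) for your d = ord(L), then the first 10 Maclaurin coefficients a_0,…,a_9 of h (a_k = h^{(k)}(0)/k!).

f: a_k = -2, -2, -10, -18, -58, -130, -362, -882, -2330, -5858, …
g: a_k = 0, -6, 0, 9, 0, -81/20, 0, 243/280, 0, -243/2240, …
h₀=f·g: eliminate ⇒ L₀, order ≤ 1·2.
h=∫h₀ ⇒ L = L₀·Dx.
L = (-1 + 9·x + 36·x^2)·Dx + (2 + 16·x)·Dx^2 + (-1 + x + 4·x^2)·Dx^3  (order 3).
h: a_k = 0, 0, 6, 4, 21/2, 18, 887/20, 6261/70, 236427/1120, 65227/140, …
ICs: h(0) = 0, h′(0) = 0, h′′(0) = 12.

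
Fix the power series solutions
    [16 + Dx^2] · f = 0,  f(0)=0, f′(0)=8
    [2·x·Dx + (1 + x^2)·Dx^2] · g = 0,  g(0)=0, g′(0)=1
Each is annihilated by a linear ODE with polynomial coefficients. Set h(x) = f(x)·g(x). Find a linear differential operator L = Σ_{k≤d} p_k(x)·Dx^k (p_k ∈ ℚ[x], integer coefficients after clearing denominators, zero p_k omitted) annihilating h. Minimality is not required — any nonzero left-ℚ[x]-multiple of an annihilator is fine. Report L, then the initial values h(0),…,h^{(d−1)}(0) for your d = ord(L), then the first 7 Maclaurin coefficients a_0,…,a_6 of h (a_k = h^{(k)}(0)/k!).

f: a_k = 0, 8, 0, -64/3, 0, 256/15, 0, …
g: a_k = 0, 1, 0, -1/3, 0, 1/5, 0, …
f·g: L₀ = L_f ⊗_s L_g, ord ≤ 2·2.
L = (5440 + 19136·x^2 + 25856·x^4 + 16384·x^6 + 4096·x^8) + (1152·x + 3200·x^3 + 3072·x^5 + 1024·x^7)·Dx + (612 + 2252·x^2 + 3168·x^4 + 2048·x^6 + 512·x^8)·Dx^2 + (72·x + 200·x^3 + 192·x^5 + 64·x^7)·Dx^3 + (17 + 66·x^2 + 97·x^4 + 64·x^6 + 16·x^8)·Dx^4  (order 4).
h: a_k = 0, 0, 8, 0, -24, 0, 232/9, …
ICs: h(0) = 0, h′(0) = 0, h′′(0) = 16, h′′′(0) = 0.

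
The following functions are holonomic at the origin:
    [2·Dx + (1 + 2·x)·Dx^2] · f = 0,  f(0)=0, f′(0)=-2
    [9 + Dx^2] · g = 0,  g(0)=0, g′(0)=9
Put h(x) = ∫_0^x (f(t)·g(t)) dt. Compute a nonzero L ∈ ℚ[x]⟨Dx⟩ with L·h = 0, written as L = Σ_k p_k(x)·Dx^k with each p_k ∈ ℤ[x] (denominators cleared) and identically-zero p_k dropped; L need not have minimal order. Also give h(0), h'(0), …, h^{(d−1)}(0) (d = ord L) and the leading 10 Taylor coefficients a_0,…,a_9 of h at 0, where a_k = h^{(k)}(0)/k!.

f: a_k = 0, -2, 2, -8/3, 4, -32/5, 32/3, -128/7, 32, -512/9, …
g: a_k = 0, 9, 0, -27/2, 0, 243/40, 0, -729/560, 0, 729/4480, …
Product ⇒ symmetric product L₀, ord ≤ 4.
h=∫₀ˣh₀: take L = L₀·Dx.
L = (63 + 1053·x + 3969·x^2 + 5832·x^3 + 2916·x^4)·Dx + (63 + 450·x + 972·x^2 + 648·x^3)·Dx^2 + (25 + 270·x + 918·x^2 + 1296·x^3 + 648·x^4)·Dx^3 + (7 + 50·x + 108·x^2 + 72·x^3)·Dx^4 + (2 + 17·x + 53·x^2 + 72·x^3 + 36·x^4)·Dx^5  (order 5).
h: a_k = 0, 0, 0, -6, 9/2, 3/5, 3/2, -135/28, 1083/160, -571/56, …
ICs: h(0) = 0, h′(0) = 0, h′′(0) = 0, h′′′(0) = -36, h′′′′(0) = 108.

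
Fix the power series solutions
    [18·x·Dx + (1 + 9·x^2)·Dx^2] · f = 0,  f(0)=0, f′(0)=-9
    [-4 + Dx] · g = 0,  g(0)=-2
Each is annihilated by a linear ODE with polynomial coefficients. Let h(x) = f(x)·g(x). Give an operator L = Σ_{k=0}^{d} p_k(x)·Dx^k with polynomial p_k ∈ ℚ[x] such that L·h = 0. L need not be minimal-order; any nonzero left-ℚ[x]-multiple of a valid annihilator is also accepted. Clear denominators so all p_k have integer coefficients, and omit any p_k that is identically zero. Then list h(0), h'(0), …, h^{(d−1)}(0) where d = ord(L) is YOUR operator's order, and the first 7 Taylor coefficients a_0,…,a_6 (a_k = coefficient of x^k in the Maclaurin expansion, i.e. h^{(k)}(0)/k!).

L = (16 - 72·x + 144·x^2) + (-8 + 18·x - 72·x^2)·Dx + (1 + 9·x^2)·Dx^2  (order 2).
h: a_k = 0, 18, 72, 90, -24, 258/5, 744, …
ICs: h(0) = 0, h′(0) = 18.

f: a_k = 0, -9, 0, 27, 0, -729/5, 0, …
g: a_k = -2, -8, -16, -64/3, -64/3, -256/15, -512/45, …
Product ⇒ symmetric product L₀, ord ≤ 2.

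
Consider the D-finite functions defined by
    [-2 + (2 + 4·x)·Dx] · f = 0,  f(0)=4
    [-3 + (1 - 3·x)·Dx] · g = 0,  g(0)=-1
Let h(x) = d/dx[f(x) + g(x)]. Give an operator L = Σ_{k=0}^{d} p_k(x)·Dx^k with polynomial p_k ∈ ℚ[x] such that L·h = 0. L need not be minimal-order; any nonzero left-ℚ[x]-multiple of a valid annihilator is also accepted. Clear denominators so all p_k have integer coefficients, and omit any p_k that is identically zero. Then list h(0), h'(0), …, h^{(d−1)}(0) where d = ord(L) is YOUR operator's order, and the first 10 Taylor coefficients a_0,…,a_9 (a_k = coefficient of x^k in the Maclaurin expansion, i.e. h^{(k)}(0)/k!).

f: a_k = 4, 4, -2, 2, -5/2, 7/2, -21/4, 33/4, -429/32, 715/32, …
g: a_k = -1, -3, -9, -27, -81, -243, -729, -2187, -6561, -19683, …
Sum ⇒ L₀ = lclm(L_f,L_g) in ℚ(x)⟨Dx⟩.
h=h₀': d/dx-closure on L₀ ⇒ L.
L = (-72 - 54·x) + (-51 - 234·x - 189·x^2)·Dx + (7 + 2·x - 51·x^2 - 54·x^3)·Dx^2  (order 2).
h: a_k = 1, -22, -75, -334, -2395/2, -8811/2, -61005/4, -210381/4, -5662269/32, -18907835/32, …
ICs: h(0) = 1, h′(0) = -22.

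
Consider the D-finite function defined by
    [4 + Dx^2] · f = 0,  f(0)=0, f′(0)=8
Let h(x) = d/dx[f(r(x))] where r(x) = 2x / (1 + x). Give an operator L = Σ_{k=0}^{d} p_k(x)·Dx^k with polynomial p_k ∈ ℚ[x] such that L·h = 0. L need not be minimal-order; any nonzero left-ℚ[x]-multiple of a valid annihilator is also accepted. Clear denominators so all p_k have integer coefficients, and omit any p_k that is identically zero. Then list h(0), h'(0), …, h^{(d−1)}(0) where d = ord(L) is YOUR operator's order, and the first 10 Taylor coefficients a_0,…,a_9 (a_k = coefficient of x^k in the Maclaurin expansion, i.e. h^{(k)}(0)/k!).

f: a_k = 0, 8, 0, -16/3, 0, 16/15, 0, -32/315, 0, 16/2835, …
L₀ from L_f via x↦r, Dx↦r'^{-1}Dx.
h₀' ⇒ L via d/dx closure of L₀.
L = (22 + 12·x + 6·x^2) + (6 + 18·x + 18·x^2 + 6·x^3)·Dx + (1 + 4·x + 6·x^2 + 4·x^3 + x^4)·Dx^2  (order 2).
h: a_k = 16, -32, -80, 448, -3088/3, 1440, -39376/45, -80512/45, 481648/63, -1080160/63, …
ICs: h(0) = 16, h′(0) = -32.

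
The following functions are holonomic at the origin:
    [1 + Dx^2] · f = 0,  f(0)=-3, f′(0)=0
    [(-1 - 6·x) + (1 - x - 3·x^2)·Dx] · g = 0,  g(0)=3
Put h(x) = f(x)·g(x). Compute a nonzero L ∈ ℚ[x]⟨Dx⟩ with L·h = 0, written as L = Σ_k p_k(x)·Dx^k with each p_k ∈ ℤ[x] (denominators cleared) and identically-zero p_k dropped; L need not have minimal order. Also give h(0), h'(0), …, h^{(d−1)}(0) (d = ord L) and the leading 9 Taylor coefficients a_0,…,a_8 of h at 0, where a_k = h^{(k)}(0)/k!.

L = (5 + x + 3·x^2) + (2 + 12·x)·Dx + (-1 + x + 3·x^2)·Dx^2  (order 2).
h: a_k = -9, -9, -63/2, -117/2, -1227/8, -2631/8, -63119/80, -142049/80, -18558737/4480, …
ICs: h(0) = -9, h′(0) = -9.

f: a_k = -3, 0, 3/2, 0, -1/8, 0, 1/240, 0, -1/13440, …
g: a_k = 3, 3, 12, 21, 57, 120, 291, 651, 1524, …
Product ⇒ symmetric product L₀, ord ≤ 2.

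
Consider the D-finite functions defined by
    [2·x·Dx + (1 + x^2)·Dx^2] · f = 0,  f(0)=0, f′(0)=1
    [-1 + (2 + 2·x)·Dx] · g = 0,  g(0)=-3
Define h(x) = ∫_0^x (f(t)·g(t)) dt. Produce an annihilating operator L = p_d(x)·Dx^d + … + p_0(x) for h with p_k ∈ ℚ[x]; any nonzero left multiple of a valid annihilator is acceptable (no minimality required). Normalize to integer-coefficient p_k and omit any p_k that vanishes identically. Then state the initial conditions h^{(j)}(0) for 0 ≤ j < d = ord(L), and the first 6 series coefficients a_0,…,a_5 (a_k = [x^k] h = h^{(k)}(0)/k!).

L = (3 - 4·x - x^2)·Dx + (-4 + 4·x + 12·x^2 + 4·x^3)·Dx^2 + (4 + 8·x + 8·x^2 + 8·x^3 + 4·x^4)·Dx^3  (order 3).
h: a_k = 0, 0, -3/2, -1/2, 11/32, 1/16, …
ICs: h(0) = 0, h′(0) = 0, h′′(0) = -3.

f: a_k = 0, 1, 0, -1/3, 0, 1/5, …
g: a_k = -3, -3/2, 3/8, -3/16, 15/128, -21/256, …
Product ⇒ symmetric product L₀, ord ≤ 2.
∫: right-multiply L₀ by Dx.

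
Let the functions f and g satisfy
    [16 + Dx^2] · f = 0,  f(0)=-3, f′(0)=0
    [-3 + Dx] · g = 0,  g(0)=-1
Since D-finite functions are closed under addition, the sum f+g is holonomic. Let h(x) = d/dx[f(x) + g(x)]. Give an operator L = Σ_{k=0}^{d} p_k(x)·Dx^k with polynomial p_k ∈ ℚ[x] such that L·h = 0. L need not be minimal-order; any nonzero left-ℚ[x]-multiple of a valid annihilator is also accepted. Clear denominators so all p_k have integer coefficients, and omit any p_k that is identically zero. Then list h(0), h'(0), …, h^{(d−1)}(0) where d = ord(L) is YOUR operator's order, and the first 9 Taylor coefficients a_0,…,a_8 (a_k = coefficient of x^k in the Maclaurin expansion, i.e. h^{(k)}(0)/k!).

f: a_k = -3, 0, 24, 0, -32, 0, 256/15, 0, -512/105, …
g: a_k = -1, -3, -9/2, -9/2, -27/8, -81/40, -81/80, -243/560, -729/4480, …
f+g: L₀ = lclm(L_f,L_g), ord ≤ 2+1.
Derive L from L₀ (diff closure).
L = 48 - 16·Dx + 3·Dx^2 - Dx^3  (order 3).
h: a_k = -3, 39, -27/2, -283/2, -81/8, 3853/40, -243/80, -67723/1680, -2187/4480, …
ICs: h(0) = -3, h′(0) = 39, h′′(0) = -27.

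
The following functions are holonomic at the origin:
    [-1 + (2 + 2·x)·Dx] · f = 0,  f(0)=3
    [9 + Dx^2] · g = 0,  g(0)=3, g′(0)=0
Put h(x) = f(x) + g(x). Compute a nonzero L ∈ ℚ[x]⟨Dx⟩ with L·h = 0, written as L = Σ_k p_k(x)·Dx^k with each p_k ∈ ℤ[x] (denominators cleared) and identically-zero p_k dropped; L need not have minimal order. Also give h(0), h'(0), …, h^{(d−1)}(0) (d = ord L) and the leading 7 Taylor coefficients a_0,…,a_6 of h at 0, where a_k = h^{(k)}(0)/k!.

L = (-351 - 648·x - 324·x^2) + (630 + 1926·x + 1944·x^2 + 648·x^3)·Dx + (-39 - 72·x - 36·x^2)·Dx^2 + (70 + 214·x + 216·x^2 + 72·x^3)·Dx^3  (order 3).
h: a_k = 6, 3/2, -111/8, 3/16, 1281/128, 21/256, -15867/5120, …
ICs: h(0) = 6, h′(0) = 3/2, h′′(0) = -111/4.

f: a_k = 3, 3/2, -3/8, 3/16, -15/128, 21/256, -63/1024, …
g: a_k = 3, 0, -27/2, 0, 81/8, 0, -243/80, …
Weyl lclm of L_f,L_g ⇒ L₀ (ord ≤ 3).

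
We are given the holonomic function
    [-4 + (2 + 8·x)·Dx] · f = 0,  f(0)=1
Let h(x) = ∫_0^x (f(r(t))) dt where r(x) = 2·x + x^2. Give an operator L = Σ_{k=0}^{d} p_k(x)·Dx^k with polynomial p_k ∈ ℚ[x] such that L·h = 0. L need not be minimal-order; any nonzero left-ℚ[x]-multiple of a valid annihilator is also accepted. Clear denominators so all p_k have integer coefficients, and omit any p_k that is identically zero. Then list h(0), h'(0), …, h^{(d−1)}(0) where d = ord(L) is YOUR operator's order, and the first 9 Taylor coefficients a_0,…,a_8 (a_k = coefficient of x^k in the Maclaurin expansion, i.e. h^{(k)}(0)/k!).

L = (-4 - 4·x)·Dx + (1 + 8·x + 4·x^2)·Dx^2  (order 2).
h: a_k = 0, 1, 2, -2, 6, -114/5, 100, -3372/7, 2478, …
ICs: h(0) = 0, h′(0) = 1.

f: a_k = 1, 2, -2, 4, -10, 28, -84, 264, -858, …
L₀ from L_f via x↦r, Dx↦r'^{-1}Dx.
Integrate: L := L₀·Dx.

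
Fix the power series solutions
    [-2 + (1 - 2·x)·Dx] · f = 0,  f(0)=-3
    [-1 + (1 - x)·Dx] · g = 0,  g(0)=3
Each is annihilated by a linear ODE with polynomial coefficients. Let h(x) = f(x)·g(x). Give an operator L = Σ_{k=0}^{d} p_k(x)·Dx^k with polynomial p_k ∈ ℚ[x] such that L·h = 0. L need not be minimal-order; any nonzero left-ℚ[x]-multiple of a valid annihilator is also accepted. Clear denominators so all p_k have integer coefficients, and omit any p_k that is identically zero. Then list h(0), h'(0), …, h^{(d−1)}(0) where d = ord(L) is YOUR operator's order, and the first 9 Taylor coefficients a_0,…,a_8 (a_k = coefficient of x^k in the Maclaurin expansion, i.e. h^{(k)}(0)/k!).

L = (-3 + 4·x) + (1 - 3·x + 2·x^2)·Dx  (order 1).
h: a_k = -9, -27, -63, -135, -279, -567, -1143, -2295, -4599, …
ICs: h(0) = -9.

f: a_k = -3, -6, -12, -24, -48, -96, -192, -384, -768, …
g: a_k = 3, 3, 3, 3, 3, 3, 3, 3, 3, …
h₀=f·g: eliminate ⇒ L₀, order ≤ 1·1.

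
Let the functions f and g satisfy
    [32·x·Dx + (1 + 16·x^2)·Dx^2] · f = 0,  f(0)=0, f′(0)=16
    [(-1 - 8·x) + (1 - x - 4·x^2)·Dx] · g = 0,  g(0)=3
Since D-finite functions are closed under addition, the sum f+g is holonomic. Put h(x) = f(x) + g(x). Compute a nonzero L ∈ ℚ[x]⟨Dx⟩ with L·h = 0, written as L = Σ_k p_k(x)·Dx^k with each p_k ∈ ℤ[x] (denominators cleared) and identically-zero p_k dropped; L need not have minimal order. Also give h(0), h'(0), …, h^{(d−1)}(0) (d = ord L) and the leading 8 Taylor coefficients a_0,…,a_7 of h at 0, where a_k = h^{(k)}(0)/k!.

f: a_k = 0, 16, 0, -256/3, 0, 4096/5, 0, -65536/7, …
g: a_k = 3, 3, 15, 27, 87, 195, 543, 1323, …
L₀ := lclm(L_f,L_g); ord L₀ ≤ 2+1.
L = (160 - 640·x - 14848·x^2 - 36864·x^3 - 178176·x^4 - 98304·x^6)·Dx + (-43 - 336·x - 16·x^2 - 3072·x^3 - 35072·x^4 - 124928·x^5 - 12288·x^6 - 98304·x^7)·Dx^2 + (5 + 23·x + 272·x^2 + 16·x^3 + 2368·x^4 - 5888·x^5 - 12288·x^6 - 4096·x^7 - 16384·x^8)·Dx^3  (order 3).
h: a_k = 3, 19, 15, -175/3, 87, 5071/5, 543, -56275/7, …
ICs: h(0) = 3, h′(0) = 19, h′′(0) = 30.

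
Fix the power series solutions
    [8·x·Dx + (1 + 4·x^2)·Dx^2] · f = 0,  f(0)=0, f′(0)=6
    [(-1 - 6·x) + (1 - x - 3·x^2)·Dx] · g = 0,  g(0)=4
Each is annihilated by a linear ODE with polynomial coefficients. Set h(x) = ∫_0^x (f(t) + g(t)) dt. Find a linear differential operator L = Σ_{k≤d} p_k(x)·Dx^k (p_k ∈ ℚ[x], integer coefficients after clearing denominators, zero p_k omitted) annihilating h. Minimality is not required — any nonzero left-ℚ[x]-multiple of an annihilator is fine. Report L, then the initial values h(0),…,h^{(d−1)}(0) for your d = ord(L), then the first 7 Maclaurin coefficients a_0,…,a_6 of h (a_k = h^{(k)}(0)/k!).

L = (32 - 128·x - 1488·x^2 - 2880·x^3 - 8424·x^4 - 2592·x^6)·Dx^2 + (-25 - 160·x - 214·x^2 - 1188·x^3 - 2628·x^4 - 6264·x^5 - 432·x^6 - 2592·x^7)·Dx^3 + (4 + 9·x + 54·x^2 - 66·x^3 - x^4 - 444·x^5 - 720·x^6 - 144·x^7 - 432·x^8)·Dx^4  (order 4).
h: a_k = 0, 4, 5, 16/3, 5, 76/5, 448/15, …
ICs: h(0) = 0, h′(0) = 4, h′′(0) = 10, h′′′(0) = 32.

f: a_k = 0, 6, 0, -8, 0, 96/5, 0, …
g: a_k = 4, 4, 16, 28, 76, 160, 388, …
Weyl lclm of L_f,L_g ⇒ L₀ (ord ≤ 3).
h=∫₀ˣh₀: take L = L₀·Dx.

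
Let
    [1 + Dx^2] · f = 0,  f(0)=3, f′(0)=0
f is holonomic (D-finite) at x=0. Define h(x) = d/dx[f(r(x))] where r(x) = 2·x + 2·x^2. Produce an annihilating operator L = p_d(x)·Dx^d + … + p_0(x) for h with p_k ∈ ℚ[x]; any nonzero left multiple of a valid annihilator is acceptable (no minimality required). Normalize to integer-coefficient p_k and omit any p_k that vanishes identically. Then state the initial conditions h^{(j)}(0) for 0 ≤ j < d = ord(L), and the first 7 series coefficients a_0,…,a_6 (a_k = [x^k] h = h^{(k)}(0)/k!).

L = (16 + 32·x + 96·x^2 + 128·x^3 + 64·x^4) + (-6 - 12·x)·Dx + (1 + 4·x + 4·x^2)·Dx^2  (order 2).
h: a_k = 0, -12, -36, -16, 40, 352/5, 224/5, …
ICs: h(0) = 0, h′(0) = -12.

f: a_k = 3, 0, -3/2, 0, 1/8, 0, -1/240, …
L₀ from L_f via x↦r, Dx↦r'^{-1}Dx.
Differentiate: ansatz ord ≤ ord L₀ ⇒ L.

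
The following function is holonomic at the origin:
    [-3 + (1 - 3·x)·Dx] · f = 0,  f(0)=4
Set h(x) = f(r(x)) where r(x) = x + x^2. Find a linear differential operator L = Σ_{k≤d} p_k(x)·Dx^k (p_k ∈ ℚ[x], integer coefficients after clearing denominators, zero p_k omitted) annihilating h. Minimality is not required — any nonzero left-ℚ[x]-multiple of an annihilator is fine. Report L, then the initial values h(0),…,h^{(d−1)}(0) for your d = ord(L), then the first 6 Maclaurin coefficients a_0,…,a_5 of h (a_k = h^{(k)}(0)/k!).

f: a_k = 4, 12, 36, 108, 324, 972, …
h₀=f(r): pull back L_f along r ⇒ L₀.
L = (3 + 6·x) + (-1 + 3·x + 3·x^2)·Dx  (order 1).
h: a_k = 4, 12, 48, 180, 684, 2592, …
ICs: h(0) = 4.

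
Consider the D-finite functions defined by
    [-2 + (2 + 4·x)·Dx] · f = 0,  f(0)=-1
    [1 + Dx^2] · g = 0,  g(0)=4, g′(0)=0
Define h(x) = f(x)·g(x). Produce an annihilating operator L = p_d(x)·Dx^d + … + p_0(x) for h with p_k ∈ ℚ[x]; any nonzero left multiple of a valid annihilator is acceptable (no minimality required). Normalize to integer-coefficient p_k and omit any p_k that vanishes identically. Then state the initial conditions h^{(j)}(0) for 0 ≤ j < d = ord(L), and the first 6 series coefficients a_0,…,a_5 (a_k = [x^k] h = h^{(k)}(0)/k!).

f: a_k = -1, -1, 1/2, -1/2, 5/8, -7/8, …
g: a_k = 4, 0, -2, 0, 1/6, 0, …
f·g: L₀ = L_f ⊗_s L_g, ord ≤ 1·2.
L = (4 + 4·x + 4·x^2) + (-2 - 4·x)·Dx + (1 + 4·x + 4·x^2)·Dx^2  (order 2).
h: a_k = -4, -4, 4, 0, 4/3, -8/3, …
ICs: h(0) = -4, h′(0) = -4.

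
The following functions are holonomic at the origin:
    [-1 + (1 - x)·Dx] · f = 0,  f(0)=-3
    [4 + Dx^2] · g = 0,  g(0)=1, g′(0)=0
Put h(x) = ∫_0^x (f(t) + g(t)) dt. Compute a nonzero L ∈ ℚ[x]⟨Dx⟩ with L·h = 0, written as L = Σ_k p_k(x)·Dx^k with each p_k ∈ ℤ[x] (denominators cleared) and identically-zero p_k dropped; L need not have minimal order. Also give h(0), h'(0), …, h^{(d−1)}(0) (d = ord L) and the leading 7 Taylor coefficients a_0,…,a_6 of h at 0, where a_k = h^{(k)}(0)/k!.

f: a_k = -3, -3, -3, -3, -3, -3, -3, …
g: a_k = 1, 0, -2, 0, 2/3, 0, -4/45, …
f+g: L₀ = lclm(L_f,L_g), ord ≤ 1+2.
∫: right-multiply L₀ by Dx.
L = (20 - 16·x + 8·x^2)·Dx + (-12 + 28·x - 24·x^2 + 8·x^3)·Dx^2 + (5 - 4·x + 2·x^2)·Dx^3 + (-3 + 7·x - 6·x^2 + 2·x^3)·Dx^4  (order 4).
h: a_k = 0, -2, -3/2, -5/3, -3/4, -7/15, -1/2, …
ICs: h(0) = 0, h′(0) = -2, h′′(0) = -3, h′′′(0) = -10.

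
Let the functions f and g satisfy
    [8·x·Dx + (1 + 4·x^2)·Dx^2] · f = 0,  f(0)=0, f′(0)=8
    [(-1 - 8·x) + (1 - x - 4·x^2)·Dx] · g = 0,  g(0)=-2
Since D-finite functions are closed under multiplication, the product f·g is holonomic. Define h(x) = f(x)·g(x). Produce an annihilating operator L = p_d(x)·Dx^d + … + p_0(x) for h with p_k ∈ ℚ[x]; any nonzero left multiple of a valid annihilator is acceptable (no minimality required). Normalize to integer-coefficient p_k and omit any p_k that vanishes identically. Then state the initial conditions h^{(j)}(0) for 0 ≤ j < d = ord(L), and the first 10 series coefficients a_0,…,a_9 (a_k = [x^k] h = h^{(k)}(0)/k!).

f: a_k = 0, 8, 0, -32/3, 0, 128/5, 0, -512/7, 0, 2048/9, …
g: a_k = -2, -2, -10, -18, -58, -130, -362, -882, -2330, -5858, …
h₀=f·g: eliminate ⇒ L₀, order ≤ 2·1.
L = (8 + 8·x + 96·x^2) + (2 + 8·x + 16·x^2 + 96·x^3)·Dx + (-1 + x + 4·x^3 + 16·x^4)·Dx^2  (order 2).
h: a_k = 0, -16, -16, -176/3, -368/3, -6128/15, -4496/5, -50128/21, -628304/105, -5035952/315, …
ICs: h(0) = 0, h′(0) = -16.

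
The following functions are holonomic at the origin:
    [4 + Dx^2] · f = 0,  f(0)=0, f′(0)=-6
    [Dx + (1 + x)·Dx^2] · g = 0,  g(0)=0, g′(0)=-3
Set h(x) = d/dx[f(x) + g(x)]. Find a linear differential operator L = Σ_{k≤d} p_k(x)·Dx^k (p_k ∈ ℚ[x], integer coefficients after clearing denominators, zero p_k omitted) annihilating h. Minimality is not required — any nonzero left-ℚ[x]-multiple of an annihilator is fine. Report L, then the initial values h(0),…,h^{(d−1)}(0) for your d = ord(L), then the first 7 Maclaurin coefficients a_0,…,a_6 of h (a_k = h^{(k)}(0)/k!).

L = (20 + 16·x + 8·x^2) + (12 + 28·x + 24·x^2 + 8·x^3)·Dx + (5 + 4·x + 2·x^2)·Dx^2 + (3 + 7·x + 6·x^2 + 2·x^3)·Dx^3  (order 3).
h: a_k = -9, 3, 9, 3, -7, 3, -37/15, …
ICs: h(0) = -9, h′(0) = 3, h′′(0) = 18.

f: a_k = 0, -6, 0, 4, 0, -4/5, 0, …
g: a_k = 0, -3, 3/2, -1, 3/4, -3/5, 1/2, …
Weyl lclm of L_f,L_g ⇒ L₀ (ord ≤ 4).
Derive L from L₀ (diff closure).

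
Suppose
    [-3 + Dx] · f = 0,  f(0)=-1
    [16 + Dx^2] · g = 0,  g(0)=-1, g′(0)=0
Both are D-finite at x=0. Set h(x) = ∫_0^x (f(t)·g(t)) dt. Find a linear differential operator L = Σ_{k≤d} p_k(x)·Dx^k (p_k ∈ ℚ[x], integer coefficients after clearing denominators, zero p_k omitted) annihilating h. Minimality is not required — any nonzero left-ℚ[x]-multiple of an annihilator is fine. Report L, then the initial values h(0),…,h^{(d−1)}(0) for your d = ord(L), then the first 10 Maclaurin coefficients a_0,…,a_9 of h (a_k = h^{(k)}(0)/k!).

f: a_k = -1, -3, -9/2, -9/2, -27/8, -81/40, -81/80, -243/560, -729/4480, -243/4480, …
g: a_k = -1, 0, 8, 0, -32/3, 0, 256/45, 0, -512/315, 0, …
f·g: L₀ = L_f ⊗_s L_g, ord ≤ 1·2.
∫: right-multiply L₀ by Dx.
L = 25·Dx - 6·Dx^2 + Dx^3  (order 3).
h: a_k = 0, 1, 3/2, -7/6, -39/8, -527/120, -79/240, 1679/720, 25481/13440, 164833/362880, …
ICs: h(0) = 0, h′(0) = 1, h′′(0) = 3.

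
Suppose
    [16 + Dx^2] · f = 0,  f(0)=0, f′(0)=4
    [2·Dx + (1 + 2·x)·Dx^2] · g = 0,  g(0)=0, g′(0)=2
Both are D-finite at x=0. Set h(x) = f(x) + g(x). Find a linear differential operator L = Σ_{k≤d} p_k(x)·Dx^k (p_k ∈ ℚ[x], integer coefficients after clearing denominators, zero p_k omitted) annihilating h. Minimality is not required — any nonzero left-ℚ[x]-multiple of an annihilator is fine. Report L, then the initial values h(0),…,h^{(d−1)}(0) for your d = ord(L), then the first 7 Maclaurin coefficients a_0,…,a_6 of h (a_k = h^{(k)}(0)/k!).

f: a_k = 0, 4, 0, -32/3, 0, 128/15, 0, …
g: a_k = 0, 2, -2, 8/3, -4, 32/5, -32/3, …
Sum ⇒ L₀ = lclm(L_f,L_g) in ℚ(x)⟨Dx⟩.
L = (160 + 256·x + 256·x^2)·Dx + (48 + 224·x + 384·x^2 + 256·x^3)·Dx^2 + (10 + 16·x + 16·x^2)·Dx^3 + (3 + 14·x + 24·x^2 + 16·x^3)·Dx^4  (order 4).
h: a_k = 0, 6, -2, -8, -4, 224/15, -32/3, …
ICs: h(0) = 0, h′(0) = 6, h′′(0) = -4, h′′′(0) = -48.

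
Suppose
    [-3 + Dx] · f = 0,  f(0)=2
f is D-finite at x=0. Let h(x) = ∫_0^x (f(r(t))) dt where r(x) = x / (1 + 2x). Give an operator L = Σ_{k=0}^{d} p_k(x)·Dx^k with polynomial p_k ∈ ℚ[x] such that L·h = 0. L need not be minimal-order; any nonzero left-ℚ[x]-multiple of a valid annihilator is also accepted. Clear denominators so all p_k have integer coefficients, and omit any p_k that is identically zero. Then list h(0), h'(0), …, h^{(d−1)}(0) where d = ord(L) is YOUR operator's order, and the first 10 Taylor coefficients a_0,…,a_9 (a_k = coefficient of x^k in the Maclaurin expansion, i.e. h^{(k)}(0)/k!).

f: a_k = 2, 6, 9, 9, 27/4, 81/20, 81/40, 243/280, 729/2240, 243/2240, …
f∘r: x↦r, Dx↦Dx/r' in L_f ⇒ L₀.
Integrate: L := L₀·Dx.
L = -3·Dx + (1 + 4·x + 4·x^2)·Dx^2  (order 2).
h: a_k = 0, 2, 3, -1, -3/4, 51/20, -173/40, 1581/280, -12441/2240, 15139/6720, …
ICs: h(0) = 0, h′(0) = 2.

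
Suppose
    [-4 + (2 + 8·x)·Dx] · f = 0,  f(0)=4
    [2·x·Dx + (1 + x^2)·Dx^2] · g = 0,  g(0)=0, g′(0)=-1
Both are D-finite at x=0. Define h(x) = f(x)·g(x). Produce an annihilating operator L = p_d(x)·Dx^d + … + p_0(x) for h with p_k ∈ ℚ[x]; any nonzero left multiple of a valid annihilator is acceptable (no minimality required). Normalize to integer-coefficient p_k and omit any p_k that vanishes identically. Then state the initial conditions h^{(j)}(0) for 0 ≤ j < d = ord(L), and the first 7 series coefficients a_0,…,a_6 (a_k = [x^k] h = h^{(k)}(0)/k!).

f: a_k = 4, 8, -8, 16, -40, 112, -336, …
g: a_k = 0, -1, 0, 1/3, 0, -1/5, 0, …
Product ⇒ symmetric product L₀, ord ≤ 2.
L = (12 - 4·x - 4·x^2) + (-4 - 14·x + 12·x^2 + 16·x^3)·Dx + (1 + 8·x + 17·x^2 + 8·x^3 + 16·x^4)·Dx^2  (order 2).
h: a_k = 0, -4, -8, 28/3, -40/3, 548/15, -1624/15, …
ICs: h(0) = 0, h′(0) = -4.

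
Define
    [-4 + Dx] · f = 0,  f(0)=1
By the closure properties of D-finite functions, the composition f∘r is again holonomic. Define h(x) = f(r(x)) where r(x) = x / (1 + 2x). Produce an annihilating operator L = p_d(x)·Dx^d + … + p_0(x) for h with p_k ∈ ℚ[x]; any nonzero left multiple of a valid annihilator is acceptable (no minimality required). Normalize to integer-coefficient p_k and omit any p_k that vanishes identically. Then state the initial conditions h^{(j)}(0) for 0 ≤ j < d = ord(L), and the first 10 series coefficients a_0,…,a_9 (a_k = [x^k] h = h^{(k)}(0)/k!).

f: a_k = 1, 4, 8, 32/3, 32/3, 128/15, 256/45, 1024/315, 512/315, 2048/2835, …
Change of var in L_f (x↦r) gives L₀.
L = -4 + (1 + 4·x + 4·x^2)·Dx  (order 1).
h: a_k = 1, 4, 0, -16/3, 32/3, -64/5, 256/45, 1280/63, -8192/105, 72704/405, …
ICs: h(0) = 1.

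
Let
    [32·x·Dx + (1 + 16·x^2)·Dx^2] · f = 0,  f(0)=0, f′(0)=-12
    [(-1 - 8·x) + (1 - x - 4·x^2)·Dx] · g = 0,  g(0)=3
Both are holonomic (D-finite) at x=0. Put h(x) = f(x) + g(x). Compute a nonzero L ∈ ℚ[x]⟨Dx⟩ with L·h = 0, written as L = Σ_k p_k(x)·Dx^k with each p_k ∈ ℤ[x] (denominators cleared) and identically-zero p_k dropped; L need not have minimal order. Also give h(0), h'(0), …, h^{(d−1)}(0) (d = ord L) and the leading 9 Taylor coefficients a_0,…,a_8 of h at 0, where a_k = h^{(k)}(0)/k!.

f: a_k = 0, -12, 0, 64, 0, -3072/5, 0, 49152/7, 0, …
g: a_k = 3, 3, 15, 27, 87, 195, 543, 1323, 3495, …
h₀=f+g: left-lcm gives L₀, ord ≤ 3.
L = (160 - 640·x - 14848·x^2 - 36864·x^3 - 178176·x^4 - 98304·x^6)·Dx + (-43 - 336·x - 16·x^2 - 3072·x^3 - 35072·x^4 - 124928·x^5 - 12288·x^6 - 98304·x^7)·Dx^2 + (5 + 23·x + 272·x^2 + 16·x^3 + 2368·x^4 - 5888·x^5 - 12288·x^6 - 4096·x^7 - 16384·x^8)·Dx^3  (order 3).
h: a_k = 3, -9, 15, 91, 87, -2097/5, 543, 58413/7, 3495, …
ICs: h(0) = 3, h′(0) = -9, h′′(0) = 30.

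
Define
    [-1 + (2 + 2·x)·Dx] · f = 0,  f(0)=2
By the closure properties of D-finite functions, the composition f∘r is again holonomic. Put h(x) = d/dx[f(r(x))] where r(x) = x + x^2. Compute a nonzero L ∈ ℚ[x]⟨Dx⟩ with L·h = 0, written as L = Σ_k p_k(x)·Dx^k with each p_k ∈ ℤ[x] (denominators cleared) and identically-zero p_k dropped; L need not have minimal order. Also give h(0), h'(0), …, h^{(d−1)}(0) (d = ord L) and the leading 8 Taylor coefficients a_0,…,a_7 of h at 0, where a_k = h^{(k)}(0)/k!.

f: a_k = 2, 1, -1/4, 1/8, -5/64, 7/128, -21/512, 33/1024, …
h₀=f(r): pull back L_f along r ⇒ L₀.
h=h₀': d/dx-closure on L₀ ⇒ L.
L = 3 + (-2 - 6·x - 6·x^2 - 4·x^3)·Dx  (order 1).
h: a_k = 1, 3/2, -9/8, 3/16, 75/128, -171/256, 147/1024, 867/2048, …
ICs: h(0) = 1.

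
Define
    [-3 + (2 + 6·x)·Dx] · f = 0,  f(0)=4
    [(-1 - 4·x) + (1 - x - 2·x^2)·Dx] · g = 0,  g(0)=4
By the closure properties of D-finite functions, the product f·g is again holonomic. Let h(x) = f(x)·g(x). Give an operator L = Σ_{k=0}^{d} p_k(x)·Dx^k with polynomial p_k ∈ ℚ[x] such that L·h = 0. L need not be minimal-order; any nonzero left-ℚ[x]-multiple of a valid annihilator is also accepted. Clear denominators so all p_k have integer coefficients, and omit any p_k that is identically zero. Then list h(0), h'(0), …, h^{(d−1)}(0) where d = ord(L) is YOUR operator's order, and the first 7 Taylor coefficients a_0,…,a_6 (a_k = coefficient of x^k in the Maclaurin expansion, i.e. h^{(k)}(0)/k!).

L = (5 + 11·x + 18·x^2) + (-2 - 4·x + 10·x^2 + 12·x^3)·Dx  (order 1).
h: a_k = 16, 40, 54, 161, 1747/8, 10347/16, 54031/64, …
ICs: h(0) = 16.

f: a_k = 4, 6, -9/2, 27/4, -405/32, 1701/64, -15309/256, …
g: a_k = 4, 4, 12, 20, 44, 84, 172, …
h₀=f·g: eliminate ⇒ L₀, order ≤ 1·1.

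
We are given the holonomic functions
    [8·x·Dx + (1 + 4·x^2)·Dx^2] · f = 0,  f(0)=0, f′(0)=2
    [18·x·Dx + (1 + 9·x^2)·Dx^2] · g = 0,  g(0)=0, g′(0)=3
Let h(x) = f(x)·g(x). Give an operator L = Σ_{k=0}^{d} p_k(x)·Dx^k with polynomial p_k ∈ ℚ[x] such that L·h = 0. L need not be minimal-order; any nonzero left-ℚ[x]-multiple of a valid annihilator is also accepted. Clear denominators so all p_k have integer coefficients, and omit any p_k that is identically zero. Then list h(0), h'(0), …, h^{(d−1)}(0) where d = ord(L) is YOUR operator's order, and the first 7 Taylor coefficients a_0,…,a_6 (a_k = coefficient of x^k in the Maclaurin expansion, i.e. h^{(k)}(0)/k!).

f: a_k = 0, 2, 0, -8/3, 0, 32/5, 0, …
g: a_k = 0, 3, 0, -9, 0, 243/5, 0, …
h₀=f·g: eliminate ⇒ L₀, order ≤ 2·2.
L = (-864·x - 18720·x^3 - 82944·x^5 + 134784·x^7 + 1119744·x^9)·Dx + (-52 - 3036·x^2 - 33696·x^4 - 72576·x^6 + 471744·x^8 + 1679616·x^10)·Dx^2 + (-104·x - 2072·x^3 - 11232·x^5 + 13968·x^7 + 269568·x^9 + 559872·x^11)·Dx^3 + (-1 - 26·x^2 - 205·x^4 + 7380·x^8 + 33696·x^10 + 46656·x^12)·Dx^4  (order 4).
h: a_k = 0, 0, 6, 0, -26, 0, 702/5, …
ICs: h(0) = 0, h′(0) = 0, h′′(0) = 12, h′′′(0) = 0.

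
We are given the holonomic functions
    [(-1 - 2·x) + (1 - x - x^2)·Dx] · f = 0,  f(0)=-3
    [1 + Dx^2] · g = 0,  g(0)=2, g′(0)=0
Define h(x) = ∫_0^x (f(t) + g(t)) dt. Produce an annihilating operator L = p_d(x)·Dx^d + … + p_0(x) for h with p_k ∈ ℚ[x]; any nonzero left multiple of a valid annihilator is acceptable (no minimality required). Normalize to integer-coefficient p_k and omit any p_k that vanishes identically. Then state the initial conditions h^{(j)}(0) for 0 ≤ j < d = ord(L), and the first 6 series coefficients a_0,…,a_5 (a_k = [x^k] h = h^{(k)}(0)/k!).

L = (19 + 48·x + 31·x^2 + 24·x^3 + 5·x^4 + 2·x^5)·Dx + (-5 + x + 4·x^2 + 7·x^3 + 6·x^4 + 3·x^5 + x^6)·Dx^2 + (19 + 48·x + 31·x^2 + 24·x^3 + 5·x^4 + 2·x^5)·Dx^3 + (-5 + x + 4·x^2 + 7·x^3 + 6·x^4 + 3·x^5 + x^6)·Dx^4  (order 4).
h: a_k = 0, -1, -3/2, -7/3, -9/4, -179/60, …
ICs: h(0) = 0, h′(0) = -1, h′′(0) = -3, h′′′(0) = -14.

f: a_k = -3, -3, -6, -9, -15, -24, …
g: a_k = 2, 0, -1, 0, 1/12, 0, …
L₀ := lclm(L_f,L_g); ord L₀ ≤ 1+2.
Integrate: L := L₀·Dx.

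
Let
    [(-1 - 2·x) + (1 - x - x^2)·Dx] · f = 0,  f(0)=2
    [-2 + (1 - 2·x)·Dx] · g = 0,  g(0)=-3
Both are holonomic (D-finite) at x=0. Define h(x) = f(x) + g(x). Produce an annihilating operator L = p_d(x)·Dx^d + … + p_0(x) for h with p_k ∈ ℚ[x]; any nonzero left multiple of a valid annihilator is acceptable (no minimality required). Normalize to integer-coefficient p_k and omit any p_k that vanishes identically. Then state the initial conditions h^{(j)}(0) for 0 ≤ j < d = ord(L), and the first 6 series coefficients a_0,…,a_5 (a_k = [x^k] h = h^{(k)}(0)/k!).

L = (-12·x + 12·x^2 - 8·x^3) + (4 - 6·x - 6·x^2 + 16·x^3 - 16·x^4)·Dx + (-1 + 5·x - 9·x^2 + 6·x^3 + 2·x^4 - 4·x^5)·Dx^2  (order 2).
h: a_k = -1, -4, -8, -18, -38, -80, …
ICs: h(0) = -1, h′(0) = -4.

f: a_k = 2, 2, 4, 6, 10, 16, …
g: a_k = -3, -6, -12, -24, -48, -96, …
f+g: L₀ = lclm(L_f,L_g), ord ≤ 1+1.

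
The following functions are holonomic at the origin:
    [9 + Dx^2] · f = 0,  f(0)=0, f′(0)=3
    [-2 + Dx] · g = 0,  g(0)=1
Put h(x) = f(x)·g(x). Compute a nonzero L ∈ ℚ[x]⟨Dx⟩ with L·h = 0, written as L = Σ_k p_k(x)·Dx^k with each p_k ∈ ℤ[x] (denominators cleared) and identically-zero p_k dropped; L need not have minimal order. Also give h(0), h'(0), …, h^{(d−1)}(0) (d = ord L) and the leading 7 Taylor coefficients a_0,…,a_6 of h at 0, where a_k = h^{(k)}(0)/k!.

L = 13 - 4·Dx + Dx^2  (order 2).
h: a_k = 0, 3, 6, 3/2, -5, -199/40, -23/20, …
ICs: h(0) = 0, h′(0) = 3.

f: a_k = 0, 3, 0, -9/2, 0, 81/40, 0, …
g: a_k = 1, 2, 2, 4/3, 2/3, 4/15, 4/45, …
h₀=f·g: eliminate ⇒ L₀, order ≤ 2·1.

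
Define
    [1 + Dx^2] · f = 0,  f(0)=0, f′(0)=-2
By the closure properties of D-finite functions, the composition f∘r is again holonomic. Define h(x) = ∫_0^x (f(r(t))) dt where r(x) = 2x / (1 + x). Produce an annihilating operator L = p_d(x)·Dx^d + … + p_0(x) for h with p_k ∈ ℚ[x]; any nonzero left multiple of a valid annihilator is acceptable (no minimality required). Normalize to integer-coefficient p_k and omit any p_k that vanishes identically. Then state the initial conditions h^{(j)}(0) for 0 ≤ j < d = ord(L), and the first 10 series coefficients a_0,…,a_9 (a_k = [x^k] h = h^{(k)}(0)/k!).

f: a_k = 0, -2, 0, 1/3, 0, -1/60, 0, 1/2520, 0, -1/181440, …
L₀ from L_f via x↦r, Dx↦r'^{-1}Dx.
∫: right-multiply L₀ by Dx.
L = 4·Dx + (2 + 6·x + 6·x^2 + 2·x^3)·Dx^2 + (1 + 4·x + 6·x^2 + 4·x^3 + x^4)·Dx^3  (order 3).
h: a_k = 0, 0, -2, 4/3, -1/3, -4/5, 86/45, -20/7, 2209/630, -1516/405, …
ICs: h(0) = 0, h′(0) = 0, h′′(0) = -4.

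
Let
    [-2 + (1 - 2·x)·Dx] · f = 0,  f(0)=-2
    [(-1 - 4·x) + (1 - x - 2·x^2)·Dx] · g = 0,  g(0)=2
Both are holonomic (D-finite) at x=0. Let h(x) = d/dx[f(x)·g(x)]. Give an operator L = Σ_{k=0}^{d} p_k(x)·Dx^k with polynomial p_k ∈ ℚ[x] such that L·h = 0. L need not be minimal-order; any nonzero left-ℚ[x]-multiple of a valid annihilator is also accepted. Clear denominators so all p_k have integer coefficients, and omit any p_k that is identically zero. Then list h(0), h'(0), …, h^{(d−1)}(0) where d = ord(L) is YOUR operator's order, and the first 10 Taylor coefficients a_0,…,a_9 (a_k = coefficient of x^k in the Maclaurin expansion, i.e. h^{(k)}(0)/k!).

L = (6 + 16·x + 16·x^2) + (-1 - x + 4·x^2 + 4·x^3)·Dx  (order 1).
h: a_k = -12, -72, -276, -912, -2700, -7512, -19908, -50976, -126972, -309480, …
ICs: h(0) = -12.

f: a_k = -2, -4, -8, -16, -32, -64, -128, -256, -512, -1024, …
g: a_k = 2, 2, 6, 10, 22, 42, 86, 170, 342, 682, …
L₀ := L_f ⊗_s L_g (sym. prod.), ord ≤ 1.
h₀' ⇒ L via d/dx closure of L₀.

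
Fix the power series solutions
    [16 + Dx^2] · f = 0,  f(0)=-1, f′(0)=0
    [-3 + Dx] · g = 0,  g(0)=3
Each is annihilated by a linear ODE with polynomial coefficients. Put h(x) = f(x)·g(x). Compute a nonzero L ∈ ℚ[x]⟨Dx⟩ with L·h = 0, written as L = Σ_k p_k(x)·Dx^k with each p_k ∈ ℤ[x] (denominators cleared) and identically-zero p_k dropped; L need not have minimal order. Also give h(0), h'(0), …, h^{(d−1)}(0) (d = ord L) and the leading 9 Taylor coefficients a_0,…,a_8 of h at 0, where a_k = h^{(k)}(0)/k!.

f: a_k = -1, 0, 8, 0, -32/3, 0, 256/45, 0, -512/315, …
g: a_k = 3, 9, 27/2, 27/2, 81/8, 243/40, 243/80, 729/560, 2187/4480, …
h₀=f·g: eliminate ⇒ L₀, order ≤ 2·1.
L = 25 - 6·Dx + Dx^2  (order 2).
h: a_k = -3, -9, 21/2, 117/2, 527/8, 237/40, -11753/240, -25481/560, -164833/13440, …
ICs: h(0) = -3, h′(0) = -9.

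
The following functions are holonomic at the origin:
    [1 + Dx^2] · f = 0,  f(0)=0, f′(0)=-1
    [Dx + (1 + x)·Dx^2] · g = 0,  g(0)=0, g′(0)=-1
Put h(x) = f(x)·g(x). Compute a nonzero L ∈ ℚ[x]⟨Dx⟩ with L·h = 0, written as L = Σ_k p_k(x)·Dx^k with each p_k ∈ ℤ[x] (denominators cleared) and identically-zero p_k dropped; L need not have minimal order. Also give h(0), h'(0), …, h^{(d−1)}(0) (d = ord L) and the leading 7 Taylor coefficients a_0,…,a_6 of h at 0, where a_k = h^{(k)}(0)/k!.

L = (-3 + 6·x + 19·x^2 + 16·x^3 + 4·x^4) + (4 + 20·x + 24·x^2 + 8·x^3)·Dx + (20·x + 42·x^2 + 32·x^3 + 8·x^4)·Dx^2 + (4 + 20·x + 24·x^2 + 8·x^3)·Dx^3 + (3 + 14·x + 23·x^2 + 16·x^3 + 4·x^4)·Dx^4  (order 4).
h: a_k = 0, 0, 1, -1/2, 1/6, -1/6, 11/72, …
ICs: h(0) = 0, h′(0) = 0, h′′(0) = 2, h′′′(0) = -3.

f: a_k = 0, -1, 0, 1/6, 0, -1/120, 0, …
g: a_k = 0, -1, 1/2, -1/3, 1/4, -1/5, 1/6, …
h₀=f·g: eliminate ⇒ L₀, order ≤ 2·2.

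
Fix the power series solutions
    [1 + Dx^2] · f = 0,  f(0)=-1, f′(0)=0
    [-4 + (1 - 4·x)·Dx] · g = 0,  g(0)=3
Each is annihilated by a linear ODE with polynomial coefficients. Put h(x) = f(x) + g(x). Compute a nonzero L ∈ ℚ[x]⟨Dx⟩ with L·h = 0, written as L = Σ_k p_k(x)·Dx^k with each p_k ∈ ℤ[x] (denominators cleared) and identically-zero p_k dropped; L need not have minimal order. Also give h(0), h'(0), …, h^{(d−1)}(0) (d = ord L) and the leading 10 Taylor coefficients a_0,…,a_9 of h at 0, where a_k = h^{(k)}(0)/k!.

L = (-388 + 32·x - 64·x^2) + (33 - 140·x + 48·x^2 - 64·x^3)·Dx + (-388 + 32·x - 64·x^2)·Dx^2 + (33 - 140·x + 48·x^2 - 64·x^3)·Dx^3  (order 3).
h: a_k = 2, 12, 97/2, 192, 18431/24, 3072, 8847361/720, 49152, 7927234559/40320, 786432, …
ICs: h(0) = 2, h′(0) = 12, h′′(0) = 97.

f: a_k = -1, 0, 1/2, 0, -1/24, 0, 1/720, 0, -1/40320, 0, …
g: a_k = 3, 12, 48, 192, 768, 3072, 12288, 49152, 196608, 786432, …
f+g: L₀ = lclm(L_f,L_g), ord ≤ 2+1.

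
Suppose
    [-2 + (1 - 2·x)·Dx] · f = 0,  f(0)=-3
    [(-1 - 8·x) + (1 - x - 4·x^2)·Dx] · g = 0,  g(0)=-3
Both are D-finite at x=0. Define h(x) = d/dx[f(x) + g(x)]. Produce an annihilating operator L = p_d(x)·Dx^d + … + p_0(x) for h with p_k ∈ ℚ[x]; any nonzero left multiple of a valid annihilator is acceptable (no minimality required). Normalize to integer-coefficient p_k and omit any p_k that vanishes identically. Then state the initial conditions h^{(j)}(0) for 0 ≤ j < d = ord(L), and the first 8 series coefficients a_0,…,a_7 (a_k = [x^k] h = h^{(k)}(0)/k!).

f: a_k = -3, -6, -12, -24, -48, -96, -192, -384, …
g: a_k = -3, -3, -15, -27, -87, -195, -543, -1323, …
L₀ := lclm(L_f,L_g); ord L₀ ≤ 1+1.
Differentiate: ansatz ord ≤ ord L₀ ⇒ L.
L = (12 - 576·x + 1152·x^2 - 3072·x^3 + 1536·x^4) + (15 + 60·x - 288·x^2 + 1152·x^3 - 2880·x^4 + 1536·x^5)·Dx + (-3 + 21·x - 78·x^2 + 128·x^3 + 96·x^4 - 448·x^5 + 256·x^6)·Dx^2  (order 2).
h: a_k = -9, -54, -153, -540, -1455, -4410, -11949, -34104, …
ICs: h(0) = -9, h′(0) = -54.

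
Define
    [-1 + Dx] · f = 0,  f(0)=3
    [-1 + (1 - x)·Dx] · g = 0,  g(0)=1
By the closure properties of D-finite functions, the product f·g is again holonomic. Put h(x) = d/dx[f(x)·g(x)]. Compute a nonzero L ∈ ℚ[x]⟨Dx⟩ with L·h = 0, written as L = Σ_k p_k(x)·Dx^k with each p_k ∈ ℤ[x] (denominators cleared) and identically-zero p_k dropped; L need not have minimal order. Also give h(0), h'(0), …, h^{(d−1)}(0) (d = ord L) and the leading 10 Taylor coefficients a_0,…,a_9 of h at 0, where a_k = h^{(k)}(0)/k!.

L = (5 - 4·x + x^2) + (-2 + 3·x - x^2)·Dx  (order 1).
h: a_k = 6, 15, 24, 65/2, 163/4, 1957/40, 685/12, 109601/1680, 98641/1344, 9864101/120960, …
ICs: h(0) = 6.

f: a_k = 3, 3, 3/2, 1/2, 1/8, 1/40, 1/240, 1/1680, 1/13440, 1/120960, …
g: a_k = 1, 1, 1, 1, 1, 1, 1, 1, 1, 1, …
Sym-product of L_f,L_g gives L₀ (≤ ord 1).
Derive L from L₀ (diff closure).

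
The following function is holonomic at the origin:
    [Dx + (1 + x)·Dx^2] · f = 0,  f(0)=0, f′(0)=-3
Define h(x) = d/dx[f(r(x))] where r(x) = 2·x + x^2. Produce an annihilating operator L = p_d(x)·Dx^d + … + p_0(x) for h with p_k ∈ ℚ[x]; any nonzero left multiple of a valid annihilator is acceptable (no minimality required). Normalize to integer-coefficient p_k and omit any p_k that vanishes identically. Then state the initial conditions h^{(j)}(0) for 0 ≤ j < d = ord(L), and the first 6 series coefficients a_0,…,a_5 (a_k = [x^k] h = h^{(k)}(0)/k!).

f: a_k = 0, -3, 3/2, -1, 3/4, -3/5, …
f∘r: x↦r, Dx↦Dx/r' in L_f ⇒ L₀.
Derive L from L₀ (diff closure).
L = 1 + (1 + x)·Dx  (order 1).
h: a_k = -6, 6, -6, 6, -6, 6, …
ICs: h(0) = -6.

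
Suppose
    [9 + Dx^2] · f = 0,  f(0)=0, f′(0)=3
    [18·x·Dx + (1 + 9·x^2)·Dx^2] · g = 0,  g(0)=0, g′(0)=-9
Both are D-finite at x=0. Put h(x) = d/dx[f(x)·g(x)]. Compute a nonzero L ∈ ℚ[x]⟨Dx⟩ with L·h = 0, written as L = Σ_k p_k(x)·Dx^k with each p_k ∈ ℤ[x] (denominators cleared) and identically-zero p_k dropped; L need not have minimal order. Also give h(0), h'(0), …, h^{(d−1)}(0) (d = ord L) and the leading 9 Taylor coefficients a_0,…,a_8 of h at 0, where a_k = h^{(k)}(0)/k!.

f: a_k = 0, 3, 0, -9/2, 0, 81/40, 0, -243/560, 0, …
g: a_k = 0, -9, 0, 27, 0, -729/5, 0, 6561/7, 0, …
h₀=f·g: eliminate ⇒ L₀, order ≤ 2·2.
h₀' ⇒ L via d/dx closure of L₀.
L = (8910 + 214326·x^2 + 3024621·x^4 + 5668704·x^6 + 6377292·x^8 + 9565938·x^10 + 43046721·x^12) + (5508·x + 207036·x^3 + 1837080·x^5 + 4723920·x^7 + 10628820·x^9 + 19131876·x^11)·Dx + (1080 + 27540·x^2 + 389286·x^4 + 971028·x^6 + 1889568·x^8 + 4251528·x^10 + 9565938·x^12)·Dx^2 + (612·x + 23004·x^3 + 204120·x^5 + 524880·x^7 + 1180980·x^9 + 2125764·x^11)·Dx^3 + (10 + 414·x^2 + 5913·x^4 + 37908·x^6 + 131220·x^8 + 354294·x^10 + 531441·x^12)·Dx^4  (order 4).
h: a_k = 0, -54, 0, 486, 0, -13851/4, 0, 282123/10, 0, …
ICs: h(0) = 0, h′(0) = -54, h′′(0) = 0, h′′′(0) = 2916.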